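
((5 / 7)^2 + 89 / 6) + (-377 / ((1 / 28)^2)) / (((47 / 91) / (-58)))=458642535793 / 13818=33191672.88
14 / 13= 1.08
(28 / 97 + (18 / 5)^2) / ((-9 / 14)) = -449792 / 21825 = -20.61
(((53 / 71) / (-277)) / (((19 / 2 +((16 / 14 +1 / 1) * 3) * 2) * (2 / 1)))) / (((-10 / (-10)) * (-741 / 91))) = 0.00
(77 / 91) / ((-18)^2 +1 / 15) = 165 / 63193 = 0.00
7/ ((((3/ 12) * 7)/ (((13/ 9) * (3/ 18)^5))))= 13/ 17496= 0.00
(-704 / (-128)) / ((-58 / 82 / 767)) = -345917 / 58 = -5964.09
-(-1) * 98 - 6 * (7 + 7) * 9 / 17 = 910 / 17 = 53.53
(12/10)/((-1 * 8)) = -3/20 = -0.15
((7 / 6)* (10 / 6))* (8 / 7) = 20 / 9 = 2.22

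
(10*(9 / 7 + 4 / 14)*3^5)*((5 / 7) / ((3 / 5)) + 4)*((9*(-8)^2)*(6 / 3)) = 1118810880 / 49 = 22832875.10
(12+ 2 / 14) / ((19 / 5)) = 425 / 133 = 3.20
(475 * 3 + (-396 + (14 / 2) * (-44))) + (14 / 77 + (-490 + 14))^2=27481997 / 121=227123.94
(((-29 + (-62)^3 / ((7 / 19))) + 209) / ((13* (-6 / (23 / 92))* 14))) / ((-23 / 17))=-19239631 / 175812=-109.43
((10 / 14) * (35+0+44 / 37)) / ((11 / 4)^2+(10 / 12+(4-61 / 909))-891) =-19474416 / 661972661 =-0.03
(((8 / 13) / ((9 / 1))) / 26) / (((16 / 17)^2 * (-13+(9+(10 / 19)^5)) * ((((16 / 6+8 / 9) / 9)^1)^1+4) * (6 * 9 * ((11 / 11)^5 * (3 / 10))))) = -3577963055 / 339766088223744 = -0.00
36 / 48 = 3 / 4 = 0.75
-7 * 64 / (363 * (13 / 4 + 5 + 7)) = -1792 / 22143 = -0.08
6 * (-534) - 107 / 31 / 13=-1291319 / 403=-3204.27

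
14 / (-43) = -14 / 43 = -0.33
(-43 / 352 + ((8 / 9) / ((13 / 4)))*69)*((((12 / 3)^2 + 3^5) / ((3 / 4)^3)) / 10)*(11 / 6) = 13333061 / 6318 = 2110.33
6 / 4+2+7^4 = 4809 / 2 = 2404.50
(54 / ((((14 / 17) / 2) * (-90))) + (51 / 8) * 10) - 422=-50359 / 140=-359.71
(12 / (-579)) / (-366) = 2 / 35319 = 0.00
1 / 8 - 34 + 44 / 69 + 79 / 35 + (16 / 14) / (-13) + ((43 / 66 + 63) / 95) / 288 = -31.07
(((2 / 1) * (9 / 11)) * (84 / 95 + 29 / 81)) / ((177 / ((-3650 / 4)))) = -317185 / 30267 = -10.48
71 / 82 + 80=6631 / 82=80.87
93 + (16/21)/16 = 93.05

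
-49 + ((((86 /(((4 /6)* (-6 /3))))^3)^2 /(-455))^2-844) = 25043428375346311.90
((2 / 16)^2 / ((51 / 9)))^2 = 9 / 1183744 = 0.00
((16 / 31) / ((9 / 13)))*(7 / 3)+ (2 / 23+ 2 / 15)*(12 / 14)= 1299304 / 673785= 1.93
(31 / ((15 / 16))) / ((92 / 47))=5828 / 345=16.89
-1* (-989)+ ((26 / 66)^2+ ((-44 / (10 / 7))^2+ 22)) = 53355424 / 27225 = 1959.80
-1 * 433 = -433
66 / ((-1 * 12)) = -11 / 2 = -5.50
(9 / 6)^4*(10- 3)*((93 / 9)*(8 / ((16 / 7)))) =41013 / 32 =1281.66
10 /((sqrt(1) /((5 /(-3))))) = -50 /3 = -16.67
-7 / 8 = -0.88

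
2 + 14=16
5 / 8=0.62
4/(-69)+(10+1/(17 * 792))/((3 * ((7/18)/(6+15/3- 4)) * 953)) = 81789/16395412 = 0.00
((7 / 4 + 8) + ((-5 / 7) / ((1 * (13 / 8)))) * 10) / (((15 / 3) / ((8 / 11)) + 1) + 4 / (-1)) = 3898 / 2821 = 1.38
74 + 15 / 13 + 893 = 12586 / 13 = 968.15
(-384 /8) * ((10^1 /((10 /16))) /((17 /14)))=-10752 /17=-632.47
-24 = -24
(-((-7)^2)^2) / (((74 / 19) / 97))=-4425043 / 74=-59797.88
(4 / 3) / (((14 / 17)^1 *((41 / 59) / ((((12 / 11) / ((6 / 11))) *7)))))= 4012 / 123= 32.62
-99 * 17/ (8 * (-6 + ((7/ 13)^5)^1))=624886119/ 17687608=35.33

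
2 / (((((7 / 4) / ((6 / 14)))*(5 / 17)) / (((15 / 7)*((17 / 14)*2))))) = 20808 / 2401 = 8.67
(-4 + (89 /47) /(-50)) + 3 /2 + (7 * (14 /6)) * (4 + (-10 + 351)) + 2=6620493 /1175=5634.46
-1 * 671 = -671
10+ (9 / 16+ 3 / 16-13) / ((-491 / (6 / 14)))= 19661 / 1964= 10.01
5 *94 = 470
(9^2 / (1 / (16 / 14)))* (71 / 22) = 23004 / 77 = 298.75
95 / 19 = 5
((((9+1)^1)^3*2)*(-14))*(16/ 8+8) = -280000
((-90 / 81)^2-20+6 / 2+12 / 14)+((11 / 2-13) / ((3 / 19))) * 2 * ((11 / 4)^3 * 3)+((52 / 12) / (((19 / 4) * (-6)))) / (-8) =-4096841699 / 689472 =-5942.00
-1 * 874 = -874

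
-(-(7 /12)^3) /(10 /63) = 1.25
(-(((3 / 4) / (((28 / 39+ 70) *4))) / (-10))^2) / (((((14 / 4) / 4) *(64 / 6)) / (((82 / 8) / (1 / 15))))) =-5051241 / 4361908060160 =-0.00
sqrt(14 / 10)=sqrt(35) / 5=1.18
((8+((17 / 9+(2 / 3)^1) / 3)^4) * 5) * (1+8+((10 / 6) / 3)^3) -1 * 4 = 149933983714 / 387420489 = 387.01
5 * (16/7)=80/7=11.43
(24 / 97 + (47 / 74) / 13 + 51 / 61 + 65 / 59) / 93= 0.02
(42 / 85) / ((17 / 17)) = 0.49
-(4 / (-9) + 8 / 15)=-4 / 45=-0.09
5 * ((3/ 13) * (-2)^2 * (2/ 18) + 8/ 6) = 280/ 39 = 7.18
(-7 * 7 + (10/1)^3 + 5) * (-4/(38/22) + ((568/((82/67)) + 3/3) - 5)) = 340921072/779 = 437639.37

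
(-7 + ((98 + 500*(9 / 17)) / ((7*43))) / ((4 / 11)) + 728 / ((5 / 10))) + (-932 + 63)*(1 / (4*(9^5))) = 1755283647269 / 1208614932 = 1452.31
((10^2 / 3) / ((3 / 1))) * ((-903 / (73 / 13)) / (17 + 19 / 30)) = -3913000 / 38617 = -101.33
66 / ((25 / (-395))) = -5214 / 5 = -1042.80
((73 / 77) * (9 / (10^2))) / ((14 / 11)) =657 / 9800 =0.07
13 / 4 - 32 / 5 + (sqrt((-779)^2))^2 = 606837.85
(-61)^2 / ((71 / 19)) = 70699 / 71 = 995.76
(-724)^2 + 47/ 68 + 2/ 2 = 35644083/ 68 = 524177.69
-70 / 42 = -5 / 3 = -1.67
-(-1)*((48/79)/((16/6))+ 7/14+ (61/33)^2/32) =2297719/2752992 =0.83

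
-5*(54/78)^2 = -2.40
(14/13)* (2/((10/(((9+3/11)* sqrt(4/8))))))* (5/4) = 357* sqrt(2)/286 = 1.77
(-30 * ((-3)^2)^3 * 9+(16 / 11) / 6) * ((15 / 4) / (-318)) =16238455 / 6996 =2321.11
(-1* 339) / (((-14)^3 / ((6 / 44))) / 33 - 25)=3051 / 5713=0.53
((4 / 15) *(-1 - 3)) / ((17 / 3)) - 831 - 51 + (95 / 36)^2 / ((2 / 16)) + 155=-9246257 / 13770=-671.48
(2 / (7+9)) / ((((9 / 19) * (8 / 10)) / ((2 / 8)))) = 95 / 1152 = 0.08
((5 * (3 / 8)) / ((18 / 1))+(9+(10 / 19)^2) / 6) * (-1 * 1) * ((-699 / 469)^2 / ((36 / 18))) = -4657507599 / 2540989472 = -1.83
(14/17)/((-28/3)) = -3/34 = -0.09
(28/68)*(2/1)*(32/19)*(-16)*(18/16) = -8064/323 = -24.97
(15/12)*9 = 45/4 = 11.25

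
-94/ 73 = -1.29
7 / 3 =2.33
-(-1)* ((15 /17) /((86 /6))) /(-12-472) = -45 /353804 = -0.00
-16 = -16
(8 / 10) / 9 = 4 / 45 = 0.09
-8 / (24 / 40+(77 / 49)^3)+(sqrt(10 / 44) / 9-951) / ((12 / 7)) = -4276419 / 7684+7 * sqrt(110) / 2376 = -556.50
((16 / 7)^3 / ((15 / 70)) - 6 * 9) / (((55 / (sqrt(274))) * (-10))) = -127 * sqrt(274) / 40425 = -0.05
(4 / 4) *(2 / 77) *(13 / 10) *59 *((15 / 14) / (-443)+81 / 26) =7404087 / 1193885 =6.20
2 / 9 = 0.22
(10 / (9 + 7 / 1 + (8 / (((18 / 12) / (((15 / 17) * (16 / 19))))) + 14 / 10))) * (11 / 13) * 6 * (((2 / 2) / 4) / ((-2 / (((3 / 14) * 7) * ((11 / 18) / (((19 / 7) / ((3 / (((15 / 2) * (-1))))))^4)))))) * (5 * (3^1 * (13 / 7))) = -4233306 / 1183211795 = -0.00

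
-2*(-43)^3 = 159014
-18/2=-9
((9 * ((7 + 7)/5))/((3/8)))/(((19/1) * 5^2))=336/2375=0.14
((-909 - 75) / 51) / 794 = -164 / 6749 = -0.02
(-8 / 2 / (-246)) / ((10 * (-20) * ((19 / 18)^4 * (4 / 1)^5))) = -2187 / 34196230400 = -0.00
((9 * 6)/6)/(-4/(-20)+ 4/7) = 35/3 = 11.67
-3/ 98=-0.03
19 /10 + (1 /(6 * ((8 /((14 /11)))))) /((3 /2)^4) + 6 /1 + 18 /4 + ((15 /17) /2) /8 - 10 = 8944187 /3635280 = 2.46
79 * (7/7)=79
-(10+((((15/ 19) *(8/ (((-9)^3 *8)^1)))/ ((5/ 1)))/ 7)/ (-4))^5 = -3610698363947396832965742799801/ 36106843989036728747621376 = -100000.39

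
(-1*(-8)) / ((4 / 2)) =4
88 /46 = 1.91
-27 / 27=-1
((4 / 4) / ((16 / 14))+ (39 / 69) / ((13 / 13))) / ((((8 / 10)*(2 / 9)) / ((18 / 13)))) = 11.22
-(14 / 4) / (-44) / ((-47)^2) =7 / 194392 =0.00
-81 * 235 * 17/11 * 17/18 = -611235/22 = -27783.41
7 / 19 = 0.37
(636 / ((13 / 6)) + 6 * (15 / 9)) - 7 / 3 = 11747 / 39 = 301.21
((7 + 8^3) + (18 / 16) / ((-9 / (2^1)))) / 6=2075 / 24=86.46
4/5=0.80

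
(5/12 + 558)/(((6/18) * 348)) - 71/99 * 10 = -108307/45936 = -2.36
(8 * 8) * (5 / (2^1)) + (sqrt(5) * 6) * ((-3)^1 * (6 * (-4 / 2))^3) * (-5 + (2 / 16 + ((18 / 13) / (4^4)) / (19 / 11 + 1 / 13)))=160 - 13032333 * sqrt(5) / 86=-338690.96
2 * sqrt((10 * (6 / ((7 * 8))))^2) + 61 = 442 / 7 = 63.14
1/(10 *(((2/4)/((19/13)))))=19/65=0.29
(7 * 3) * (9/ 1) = 189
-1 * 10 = -10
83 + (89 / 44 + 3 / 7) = 26319 / 308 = 85.45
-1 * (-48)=48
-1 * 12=-12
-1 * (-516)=516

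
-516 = -516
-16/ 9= -1.78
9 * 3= 27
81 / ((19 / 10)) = 810 / 19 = 42.63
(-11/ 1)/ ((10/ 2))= -11/ 5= -2.20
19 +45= 64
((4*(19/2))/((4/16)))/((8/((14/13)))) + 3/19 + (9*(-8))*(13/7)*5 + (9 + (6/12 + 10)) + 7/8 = -8680645/13832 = -627.58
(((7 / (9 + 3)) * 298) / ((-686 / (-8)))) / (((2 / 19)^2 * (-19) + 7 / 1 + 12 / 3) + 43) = 2831 / 75117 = 0.04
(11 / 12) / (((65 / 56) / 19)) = 2926 / 195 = 15.01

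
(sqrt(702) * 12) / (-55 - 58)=-36 * sqrt(78) / 113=-2.81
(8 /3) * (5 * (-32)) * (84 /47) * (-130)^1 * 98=456601600 /47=9714927.66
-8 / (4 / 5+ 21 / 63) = -120 / 17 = -7.06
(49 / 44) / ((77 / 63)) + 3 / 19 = 9831 / 9196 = 1.07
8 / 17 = 0.47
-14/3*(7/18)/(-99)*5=245/2673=0.09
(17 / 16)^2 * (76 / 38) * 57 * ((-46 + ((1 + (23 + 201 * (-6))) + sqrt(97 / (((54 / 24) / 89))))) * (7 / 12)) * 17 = -200602703 / 128 + 653429 * sqrt(8633) / 768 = -1488155.67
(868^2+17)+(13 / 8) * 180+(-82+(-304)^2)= 846067.50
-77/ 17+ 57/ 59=-3574/ 1003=-3.56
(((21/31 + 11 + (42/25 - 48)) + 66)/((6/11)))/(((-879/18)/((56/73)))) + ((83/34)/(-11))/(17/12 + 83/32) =-228761626048/238684663525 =-0.96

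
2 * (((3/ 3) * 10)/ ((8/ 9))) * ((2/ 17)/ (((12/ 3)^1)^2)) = 45/ 272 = 0.17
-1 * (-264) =264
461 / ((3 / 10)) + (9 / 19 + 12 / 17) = 1490173 / 969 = 1537.85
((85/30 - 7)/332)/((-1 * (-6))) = -0.00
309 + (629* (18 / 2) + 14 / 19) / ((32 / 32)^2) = 113444 / 19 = 5970.74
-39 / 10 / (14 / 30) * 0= 0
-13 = -13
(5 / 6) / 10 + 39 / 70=269 / 420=0.64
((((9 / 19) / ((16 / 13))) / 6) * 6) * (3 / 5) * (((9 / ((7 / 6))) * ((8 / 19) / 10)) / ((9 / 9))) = 9477 / 126350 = 0.08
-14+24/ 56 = -95/ 7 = -13.57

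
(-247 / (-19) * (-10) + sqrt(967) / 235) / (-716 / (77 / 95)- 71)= 10010 / 73487- 77 * sqrt(967) / 17269445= 0.14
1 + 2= 3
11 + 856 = 867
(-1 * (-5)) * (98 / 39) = 490 / 39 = 12.56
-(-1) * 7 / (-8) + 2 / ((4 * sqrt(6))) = -7 / 8 + sqrt(6) / 12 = -0.67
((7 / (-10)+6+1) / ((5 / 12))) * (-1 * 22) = -8316 / 25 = -332.64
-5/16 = -0.31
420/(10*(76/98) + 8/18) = 51.22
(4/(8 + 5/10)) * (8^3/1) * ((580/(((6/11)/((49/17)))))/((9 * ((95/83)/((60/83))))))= 2560983040/49419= 51821.83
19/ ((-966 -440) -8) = -19/ 1414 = -0.01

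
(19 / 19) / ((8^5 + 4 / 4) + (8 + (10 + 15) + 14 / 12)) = 6 / 196819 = 0.00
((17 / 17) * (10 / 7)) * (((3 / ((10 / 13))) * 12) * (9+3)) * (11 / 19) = 61776 / 133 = 464.48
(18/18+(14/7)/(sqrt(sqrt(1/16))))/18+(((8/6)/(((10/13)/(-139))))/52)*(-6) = 2527/90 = 28.08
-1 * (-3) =3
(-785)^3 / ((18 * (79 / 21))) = -7143789.82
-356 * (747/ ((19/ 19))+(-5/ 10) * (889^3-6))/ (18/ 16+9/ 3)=1000493669456/ 33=30317989983.52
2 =2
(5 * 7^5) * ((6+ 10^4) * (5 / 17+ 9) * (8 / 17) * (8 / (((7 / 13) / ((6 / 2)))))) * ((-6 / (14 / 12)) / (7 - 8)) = 243628892881920 / 289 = 843006549764.43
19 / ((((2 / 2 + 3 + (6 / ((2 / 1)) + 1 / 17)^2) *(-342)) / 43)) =-12427 / 69480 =-0.18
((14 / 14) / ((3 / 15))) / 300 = 1 / 60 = 0.02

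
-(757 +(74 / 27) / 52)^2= -282440165401 / 492804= -573128.80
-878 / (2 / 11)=-4829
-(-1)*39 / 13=3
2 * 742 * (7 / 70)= 742 / 5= 148.40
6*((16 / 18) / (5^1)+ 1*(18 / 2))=826 / 15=55.07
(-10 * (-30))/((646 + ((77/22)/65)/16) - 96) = 624000/1144007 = 0.55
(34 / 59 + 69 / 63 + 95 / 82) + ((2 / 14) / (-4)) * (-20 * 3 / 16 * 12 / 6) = 1258963 / 406392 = 3.10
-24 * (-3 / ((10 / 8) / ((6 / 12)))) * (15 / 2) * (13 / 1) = 2808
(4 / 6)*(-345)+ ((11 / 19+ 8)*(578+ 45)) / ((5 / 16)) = 1602934 / 95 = 16872.99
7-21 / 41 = 266 / 41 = 6.49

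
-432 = -432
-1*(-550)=550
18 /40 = 9 /20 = 0.45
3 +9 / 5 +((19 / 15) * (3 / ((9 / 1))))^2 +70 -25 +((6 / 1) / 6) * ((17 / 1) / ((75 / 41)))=59.27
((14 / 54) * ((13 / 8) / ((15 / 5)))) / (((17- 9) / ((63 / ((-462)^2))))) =13 / 2509056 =0.00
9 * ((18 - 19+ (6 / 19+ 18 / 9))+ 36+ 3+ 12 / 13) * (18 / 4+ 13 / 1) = 1604295 / 247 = 6495.12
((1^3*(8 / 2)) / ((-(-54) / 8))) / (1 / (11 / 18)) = 88 / 243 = 0.36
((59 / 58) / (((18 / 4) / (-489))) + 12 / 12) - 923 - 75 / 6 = -181837 / 174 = -1045.04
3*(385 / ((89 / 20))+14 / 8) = 94269 / 356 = 264.80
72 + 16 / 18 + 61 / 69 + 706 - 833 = -11018 / 207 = -53.23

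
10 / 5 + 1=3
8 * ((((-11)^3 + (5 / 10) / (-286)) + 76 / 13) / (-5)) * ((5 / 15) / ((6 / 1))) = 84221 / 715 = 117.79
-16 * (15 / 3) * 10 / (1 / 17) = -13600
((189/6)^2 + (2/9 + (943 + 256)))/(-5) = -78893/180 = -438.29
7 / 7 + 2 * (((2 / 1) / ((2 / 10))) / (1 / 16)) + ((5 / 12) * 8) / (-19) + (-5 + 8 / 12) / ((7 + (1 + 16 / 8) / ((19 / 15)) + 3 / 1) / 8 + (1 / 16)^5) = 558354091325 / 1755710523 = 318.02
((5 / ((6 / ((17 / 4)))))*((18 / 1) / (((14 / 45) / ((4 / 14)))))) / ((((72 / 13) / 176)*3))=60775 / 98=620.15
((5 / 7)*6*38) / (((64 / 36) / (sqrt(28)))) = 2565*sqrt(7) / 14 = 484.74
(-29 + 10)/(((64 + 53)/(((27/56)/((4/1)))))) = -57/2912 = -0.02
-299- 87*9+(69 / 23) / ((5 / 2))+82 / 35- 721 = -62981 / 35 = -1799.46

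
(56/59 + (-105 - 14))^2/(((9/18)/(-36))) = -3492808200/3481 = -1003392.19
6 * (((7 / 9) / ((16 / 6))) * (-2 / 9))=-0.39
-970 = -970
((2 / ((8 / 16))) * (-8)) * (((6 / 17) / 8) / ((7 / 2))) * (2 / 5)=-96 / 595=-0.16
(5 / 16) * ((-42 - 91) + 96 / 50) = -3277 / 80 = -40.96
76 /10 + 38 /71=2888 /355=8.14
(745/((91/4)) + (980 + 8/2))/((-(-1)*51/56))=740192/663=1116.43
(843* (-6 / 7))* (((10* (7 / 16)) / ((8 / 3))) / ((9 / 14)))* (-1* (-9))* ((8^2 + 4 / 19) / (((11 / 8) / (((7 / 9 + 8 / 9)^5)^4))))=-572142601013183593750 / 26990294067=-21198086971.30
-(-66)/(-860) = -33/430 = -0.08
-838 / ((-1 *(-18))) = -419 / 9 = -46.56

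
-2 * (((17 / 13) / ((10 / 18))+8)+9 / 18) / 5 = -1411 / 325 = -4.34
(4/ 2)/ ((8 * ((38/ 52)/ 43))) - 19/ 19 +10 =901/ 38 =23.71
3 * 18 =54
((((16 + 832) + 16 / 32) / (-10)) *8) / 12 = -1697 / 30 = -56.57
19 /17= 1.12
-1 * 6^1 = -6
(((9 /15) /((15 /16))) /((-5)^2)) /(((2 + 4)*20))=2 /9375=0.00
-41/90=-0.46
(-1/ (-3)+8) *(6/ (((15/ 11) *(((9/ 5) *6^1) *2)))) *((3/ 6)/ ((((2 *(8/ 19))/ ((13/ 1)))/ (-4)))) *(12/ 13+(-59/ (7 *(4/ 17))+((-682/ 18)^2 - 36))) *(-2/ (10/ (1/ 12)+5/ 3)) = 42046533265/ 35761824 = 1175.74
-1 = -1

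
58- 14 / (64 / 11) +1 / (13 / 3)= 23223 / 416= 55.82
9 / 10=0.90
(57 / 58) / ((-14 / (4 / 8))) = -57 / 1624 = -0.04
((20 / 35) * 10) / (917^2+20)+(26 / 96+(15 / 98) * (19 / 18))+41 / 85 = 51261352531 / 56038175760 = 0.91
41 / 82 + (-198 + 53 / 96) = -18907 / 96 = -196.95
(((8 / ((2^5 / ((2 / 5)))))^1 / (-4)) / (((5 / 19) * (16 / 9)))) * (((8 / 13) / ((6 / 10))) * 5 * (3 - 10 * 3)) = 1539 / 208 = 7.40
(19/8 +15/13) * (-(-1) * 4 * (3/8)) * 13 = 1101/16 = 68.81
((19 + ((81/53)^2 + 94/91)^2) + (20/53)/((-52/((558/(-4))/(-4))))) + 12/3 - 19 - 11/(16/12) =3578013524443/522728585288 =6.84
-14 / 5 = -2.80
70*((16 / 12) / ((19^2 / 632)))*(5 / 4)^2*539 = 149033500 / 1083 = 137611.73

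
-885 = -885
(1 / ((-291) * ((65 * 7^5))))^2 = 1 / 101063210718404025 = 0.00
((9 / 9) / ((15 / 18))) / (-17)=-6 / 85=-0.07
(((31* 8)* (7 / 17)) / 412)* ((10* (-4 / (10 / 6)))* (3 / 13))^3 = -161989632 / 3846947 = -42.11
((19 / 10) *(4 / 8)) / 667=19 / 13340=0.00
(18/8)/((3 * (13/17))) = 51/52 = 0.98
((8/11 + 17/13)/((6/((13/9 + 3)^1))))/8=0.19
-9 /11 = -0.82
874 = 874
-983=-983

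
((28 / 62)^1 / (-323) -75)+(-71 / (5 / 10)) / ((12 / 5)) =-8060549 / 60078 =-134.17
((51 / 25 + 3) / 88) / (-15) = -21 / 5500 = -0.00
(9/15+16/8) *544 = 7072/5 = 1414.40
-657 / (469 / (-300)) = 197100 / 469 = 420.26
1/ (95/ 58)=58/ 95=0.61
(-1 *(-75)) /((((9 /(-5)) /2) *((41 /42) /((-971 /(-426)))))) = -1699250 /8733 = -194.58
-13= -13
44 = 44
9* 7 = 63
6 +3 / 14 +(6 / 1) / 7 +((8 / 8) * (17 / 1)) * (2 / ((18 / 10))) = 3271 / 126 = 25.96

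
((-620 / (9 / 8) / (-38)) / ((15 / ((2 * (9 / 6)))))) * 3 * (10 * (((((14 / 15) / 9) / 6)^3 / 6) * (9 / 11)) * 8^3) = 87105536 / 2776779225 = 0.03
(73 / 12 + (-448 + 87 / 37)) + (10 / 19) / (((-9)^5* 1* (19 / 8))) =-1386771425861 / 3154869972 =-439.57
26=26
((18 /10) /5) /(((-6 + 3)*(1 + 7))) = -3 /200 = -0.02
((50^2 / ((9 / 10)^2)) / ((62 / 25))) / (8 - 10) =-1562500 / 2511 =-622.26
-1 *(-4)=4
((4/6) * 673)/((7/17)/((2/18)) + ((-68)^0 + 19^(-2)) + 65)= 4130201/641703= 6.44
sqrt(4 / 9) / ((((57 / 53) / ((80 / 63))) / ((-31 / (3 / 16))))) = -130.14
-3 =-3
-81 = -81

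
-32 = -32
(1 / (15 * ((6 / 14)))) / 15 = 7 / 675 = 0.01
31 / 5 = 6.20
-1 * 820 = -820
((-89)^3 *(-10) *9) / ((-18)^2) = 3524845 / 18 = 195824.72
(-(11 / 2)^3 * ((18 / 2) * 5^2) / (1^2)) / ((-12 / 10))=499125 / 16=31195.31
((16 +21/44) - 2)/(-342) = -637/15048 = -0.04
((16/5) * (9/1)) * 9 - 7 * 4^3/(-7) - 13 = 310.20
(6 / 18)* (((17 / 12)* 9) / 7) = 17 / 28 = 0.61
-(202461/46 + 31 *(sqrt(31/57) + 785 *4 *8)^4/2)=-461198395835465914827691/74727 - 56017722875032640 *sqrt(1767)/3249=-6172501973192739945.32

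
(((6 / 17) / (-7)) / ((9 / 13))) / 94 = -13 / 16779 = -0.00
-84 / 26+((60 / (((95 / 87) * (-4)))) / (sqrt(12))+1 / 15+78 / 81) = -87 * sqrt(3) / 38-3863 / 1755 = -6.17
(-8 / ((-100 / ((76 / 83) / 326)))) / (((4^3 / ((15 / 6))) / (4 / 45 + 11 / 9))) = 1121 / 97408800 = 0.00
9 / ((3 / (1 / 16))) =3 / 16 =0.19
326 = 326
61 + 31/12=763/12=63.58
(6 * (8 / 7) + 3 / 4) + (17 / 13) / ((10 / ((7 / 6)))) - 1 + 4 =14687 / 1365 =10.76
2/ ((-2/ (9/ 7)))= -9/ 7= -1.29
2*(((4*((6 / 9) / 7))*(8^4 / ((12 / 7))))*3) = 16384 / 3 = 5461.33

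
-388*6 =-2328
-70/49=-10/7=-1.43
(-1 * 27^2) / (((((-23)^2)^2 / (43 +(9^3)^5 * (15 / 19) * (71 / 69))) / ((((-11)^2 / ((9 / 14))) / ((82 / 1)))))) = -1000133066250.94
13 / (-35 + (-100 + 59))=-13 / 76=-0.17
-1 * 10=-10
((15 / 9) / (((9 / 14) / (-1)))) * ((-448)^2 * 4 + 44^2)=-56332640 / 27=-2086394.07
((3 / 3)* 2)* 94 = 188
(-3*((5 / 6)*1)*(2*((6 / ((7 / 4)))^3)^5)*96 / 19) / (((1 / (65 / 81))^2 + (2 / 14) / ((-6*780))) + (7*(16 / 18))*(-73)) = 2730268186226297344622592000 / 460045449816151600513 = 5934779.24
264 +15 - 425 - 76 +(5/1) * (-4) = -242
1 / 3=0.33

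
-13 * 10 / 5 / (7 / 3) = -78 / 7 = -11.14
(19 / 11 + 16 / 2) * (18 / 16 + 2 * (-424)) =-724925 / 88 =-8237.78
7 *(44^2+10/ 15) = 40670/ 3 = 13556.67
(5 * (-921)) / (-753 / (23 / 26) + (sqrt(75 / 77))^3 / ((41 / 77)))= 4161576875 * sqrt(231) / 5512525658537 + 29822340457910 / 5512525658537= 5.42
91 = 91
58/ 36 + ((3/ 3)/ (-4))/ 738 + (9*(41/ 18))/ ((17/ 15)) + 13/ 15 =573371/ 27880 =20.57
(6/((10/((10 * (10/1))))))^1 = 60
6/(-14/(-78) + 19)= 117/374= 0.31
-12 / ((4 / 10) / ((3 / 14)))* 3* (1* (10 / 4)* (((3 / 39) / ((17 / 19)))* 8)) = -51300 / 1547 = -33.16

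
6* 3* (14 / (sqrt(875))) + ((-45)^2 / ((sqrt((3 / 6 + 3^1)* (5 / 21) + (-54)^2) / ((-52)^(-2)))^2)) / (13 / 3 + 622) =18225 / 120218975823232 + 36* sqrt(35) / 25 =8.52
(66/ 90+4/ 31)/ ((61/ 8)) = 3208/ 28365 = 0.11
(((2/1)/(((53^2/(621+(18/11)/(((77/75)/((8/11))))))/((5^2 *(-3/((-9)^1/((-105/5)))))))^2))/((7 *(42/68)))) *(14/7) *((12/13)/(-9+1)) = -1428052375965082500/8904284377705717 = -160.38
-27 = -27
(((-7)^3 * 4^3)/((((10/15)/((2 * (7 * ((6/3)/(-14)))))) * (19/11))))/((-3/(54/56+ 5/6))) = -1302224/57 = -22846.04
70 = 70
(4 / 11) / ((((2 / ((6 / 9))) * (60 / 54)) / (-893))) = -5358 / 55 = -97.42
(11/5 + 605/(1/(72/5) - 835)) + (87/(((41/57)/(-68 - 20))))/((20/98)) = -11685592589/224065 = -52152.69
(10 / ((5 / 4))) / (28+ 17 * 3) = 8 / 79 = 0.10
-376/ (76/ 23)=-113.79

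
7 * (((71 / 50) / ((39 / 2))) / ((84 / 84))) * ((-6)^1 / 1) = -994 / 325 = -3.06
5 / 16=0.31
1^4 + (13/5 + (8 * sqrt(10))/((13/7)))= 18/5 + 56 * sqrt(10)/13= 17.22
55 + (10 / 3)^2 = 595 / 9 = 66.11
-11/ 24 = -0.46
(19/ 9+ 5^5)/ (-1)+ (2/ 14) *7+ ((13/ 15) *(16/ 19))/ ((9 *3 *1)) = -24055217/ 7695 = -3126.08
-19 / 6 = -3.17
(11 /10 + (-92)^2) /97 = 84651 /970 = 87.27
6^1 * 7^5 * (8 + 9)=1714314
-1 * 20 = -20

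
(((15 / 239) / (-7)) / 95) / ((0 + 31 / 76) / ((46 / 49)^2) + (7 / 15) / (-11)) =-4189680 / 18662989219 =-0.00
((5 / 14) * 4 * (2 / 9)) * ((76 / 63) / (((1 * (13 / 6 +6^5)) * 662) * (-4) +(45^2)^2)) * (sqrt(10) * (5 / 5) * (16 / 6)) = -12160 * sqrt(10) / 196417399689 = -0.00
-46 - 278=-324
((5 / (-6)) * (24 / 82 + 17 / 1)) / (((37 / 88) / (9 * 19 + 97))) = -41802640 / 4551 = -9185.37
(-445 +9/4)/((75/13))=-23023/300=-76.74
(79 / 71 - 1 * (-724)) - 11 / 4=205151 / 284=722.36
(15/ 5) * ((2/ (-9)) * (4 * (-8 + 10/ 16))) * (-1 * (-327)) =6431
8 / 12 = 0.67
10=10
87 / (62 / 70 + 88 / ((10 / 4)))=1015 / 421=2.41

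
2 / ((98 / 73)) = 73 / 49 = 1.49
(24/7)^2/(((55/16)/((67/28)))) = 154368/18865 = 8.18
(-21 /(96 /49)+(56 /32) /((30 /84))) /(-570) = 0.01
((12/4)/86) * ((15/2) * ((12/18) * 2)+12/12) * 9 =297/86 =3.45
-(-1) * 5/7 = 5/7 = 0.71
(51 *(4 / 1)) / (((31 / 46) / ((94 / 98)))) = 441048 / 1519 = 290.35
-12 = -12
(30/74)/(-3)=-5/37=-0.14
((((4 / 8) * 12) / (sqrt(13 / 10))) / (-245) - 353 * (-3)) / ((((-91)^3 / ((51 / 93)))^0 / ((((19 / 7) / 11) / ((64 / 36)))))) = 181089 / 1232 - 513 * sqrt(130) / 1961960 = 146.98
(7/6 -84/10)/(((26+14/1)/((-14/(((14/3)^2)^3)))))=7533/30732800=0.00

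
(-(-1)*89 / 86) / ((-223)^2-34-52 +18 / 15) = 5 / 239854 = 0.00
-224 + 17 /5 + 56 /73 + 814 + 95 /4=902159 /1460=617.92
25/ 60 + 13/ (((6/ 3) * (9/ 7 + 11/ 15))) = 4625/ 1272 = 3.64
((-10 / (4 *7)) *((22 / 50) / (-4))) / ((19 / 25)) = 0.05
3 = 3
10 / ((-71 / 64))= -640 / 71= -9.01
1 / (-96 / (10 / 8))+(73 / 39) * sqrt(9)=27967 / 4992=5.60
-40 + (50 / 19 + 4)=-634 / 19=-33.37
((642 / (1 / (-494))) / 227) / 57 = -24.51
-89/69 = -1.29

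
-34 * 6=-204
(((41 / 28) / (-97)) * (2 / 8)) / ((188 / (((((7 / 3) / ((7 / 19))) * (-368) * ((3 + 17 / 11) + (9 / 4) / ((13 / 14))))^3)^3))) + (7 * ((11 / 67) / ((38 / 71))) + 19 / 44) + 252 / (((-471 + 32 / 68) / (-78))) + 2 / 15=265737522587211847259021254936155585653369469730705878172877908412851 / 168354123111028806193570163111296020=1578443804503434204586530000000000.00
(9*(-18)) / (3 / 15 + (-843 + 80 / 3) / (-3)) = -3645 / 6127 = -0.59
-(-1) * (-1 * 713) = -713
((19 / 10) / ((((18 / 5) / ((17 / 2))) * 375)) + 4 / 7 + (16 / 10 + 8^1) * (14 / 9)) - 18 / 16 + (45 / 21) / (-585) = 8837867 / 614250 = 14.39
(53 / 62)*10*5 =1325 / 31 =42.74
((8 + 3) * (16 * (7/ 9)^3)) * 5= 301840/ 729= 414.05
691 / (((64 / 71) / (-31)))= -1520891 / 64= -23763.92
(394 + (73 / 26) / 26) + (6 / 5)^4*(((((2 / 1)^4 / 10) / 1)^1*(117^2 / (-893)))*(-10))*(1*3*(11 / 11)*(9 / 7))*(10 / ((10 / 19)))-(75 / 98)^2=448954752938836 / 11919464375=37665.68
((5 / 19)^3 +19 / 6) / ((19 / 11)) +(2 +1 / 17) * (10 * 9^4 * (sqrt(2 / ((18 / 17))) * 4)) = 1441781 / 781926 +3061800 * sqrt(17) / 17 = 742597.42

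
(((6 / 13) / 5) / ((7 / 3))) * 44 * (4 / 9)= 352 / 455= 0.77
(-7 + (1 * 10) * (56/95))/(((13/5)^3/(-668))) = 1753500/41743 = 42.01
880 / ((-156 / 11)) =-2420 / 39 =-62.05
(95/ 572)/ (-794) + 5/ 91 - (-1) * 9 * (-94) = -845.95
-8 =-8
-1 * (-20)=20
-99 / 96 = -33 / 32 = -1.03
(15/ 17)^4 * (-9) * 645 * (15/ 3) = -1469390625/ 83521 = -17593.07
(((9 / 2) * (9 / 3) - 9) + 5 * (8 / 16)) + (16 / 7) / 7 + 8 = 751 / 49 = 15.33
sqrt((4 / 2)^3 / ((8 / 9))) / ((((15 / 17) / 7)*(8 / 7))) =833 / 40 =20.82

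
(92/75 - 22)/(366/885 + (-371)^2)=-0.00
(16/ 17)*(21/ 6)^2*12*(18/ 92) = 10584/ 391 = 27.07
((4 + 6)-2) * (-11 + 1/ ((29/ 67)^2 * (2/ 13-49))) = -47461936/ 534035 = -88.87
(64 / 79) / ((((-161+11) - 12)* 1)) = -32 / 6399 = -0.01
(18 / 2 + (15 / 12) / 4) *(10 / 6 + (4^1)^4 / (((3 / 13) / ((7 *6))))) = 20827369 / 48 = 433903.52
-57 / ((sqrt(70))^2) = -57 / 70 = -0.81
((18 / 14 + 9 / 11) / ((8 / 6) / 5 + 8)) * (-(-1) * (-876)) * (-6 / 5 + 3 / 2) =-159651 / 2387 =-66.88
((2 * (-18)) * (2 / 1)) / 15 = -24 / 5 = -4.80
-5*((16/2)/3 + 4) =-100/3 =-33.33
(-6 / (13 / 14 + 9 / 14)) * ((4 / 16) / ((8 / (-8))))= 21 / 22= 0.95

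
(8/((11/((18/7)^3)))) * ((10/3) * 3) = 466560/3773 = 123.66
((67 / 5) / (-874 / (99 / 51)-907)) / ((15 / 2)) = -1474 / 1119725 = -0.00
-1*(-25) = 25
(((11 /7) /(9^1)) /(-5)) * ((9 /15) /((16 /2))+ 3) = -451 /4200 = -0.11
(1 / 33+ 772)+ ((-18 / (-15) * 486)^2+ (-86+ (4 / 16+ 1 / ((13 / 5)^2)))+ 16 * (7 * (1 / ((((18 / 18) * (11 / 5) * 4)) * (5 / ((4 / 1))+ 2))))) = 190071178273 / 557700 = 340812.58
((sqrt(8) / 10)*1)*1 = sqrt(2) / 5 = 0.28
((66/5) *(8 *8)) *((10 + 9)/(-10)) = -40128/25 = -1605.12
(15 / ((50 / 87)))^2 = 68121 / 100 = 681.21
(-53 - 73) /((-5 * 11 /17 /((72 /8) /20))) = 9639 /550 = 17.53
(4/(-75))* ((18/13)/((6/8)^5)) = -8192/26325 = -0.31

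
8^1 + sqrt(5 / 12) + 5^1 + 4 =sqrt(15) / 6 + 17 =17.65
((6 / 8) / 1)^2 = 9 / 16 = 0.56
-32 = -32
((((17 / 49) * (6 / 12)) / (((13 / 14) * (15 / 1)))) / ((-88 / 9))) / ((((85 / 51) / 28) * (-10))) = 153 / 71500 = 0.00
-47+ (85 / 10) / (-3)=-299 / 6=-49.83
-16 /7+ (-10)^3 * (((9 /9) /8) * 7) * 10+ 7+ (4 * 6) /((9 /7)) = -183259 /21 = -8726.62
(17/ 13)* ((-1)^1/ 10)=-17/ 130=-0.13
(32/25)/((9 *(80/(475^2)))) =3610/9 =401.11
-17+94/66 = -15.58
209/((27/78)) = 5434/9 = 603.78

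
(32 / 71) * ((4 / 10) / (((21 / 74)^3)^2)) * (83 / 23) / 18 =436132437907456 / 6302523401685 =69.20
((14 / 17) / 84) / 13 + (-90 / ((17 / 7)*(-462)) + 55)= 803411 / 14586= 55.08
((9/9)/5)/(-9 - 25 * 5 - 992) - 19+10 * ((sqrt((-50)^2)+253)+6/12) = 16980079/5630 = 3016.00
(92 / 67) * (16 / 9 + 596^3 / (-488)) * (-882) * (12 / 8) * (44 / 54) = 23620882005952 / 36783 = 642168447.54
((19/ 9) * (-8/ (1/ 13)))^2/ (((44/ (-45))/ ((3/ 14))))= -2440360/ 231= -10564.33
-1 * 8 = -8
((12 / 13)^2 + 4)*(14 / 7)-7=457 / 169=2.70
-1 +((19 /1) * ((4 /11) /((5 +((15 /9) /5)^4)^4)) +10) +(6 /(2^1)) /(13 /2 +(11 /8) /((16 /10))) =110489839453571 /11731039052348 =9.42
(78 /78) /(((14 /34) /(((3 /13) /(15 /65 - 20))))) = -51 /1799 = -0.03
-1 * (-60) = 60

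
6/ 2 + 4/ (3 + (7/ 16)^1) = 229/ 55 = 4.16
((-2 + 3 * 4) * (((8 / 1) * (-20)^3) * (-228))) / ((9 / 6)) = 97280000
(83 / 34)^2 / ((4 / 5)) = 34445 / 4624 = 7.45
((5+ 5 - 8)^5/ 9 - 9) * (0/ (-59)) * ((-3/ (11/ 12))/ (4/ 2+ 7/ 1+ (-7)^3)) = 0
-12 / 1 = -12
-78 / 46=-1.70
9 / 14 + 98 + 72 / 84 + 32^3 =65735 / 2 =32867.50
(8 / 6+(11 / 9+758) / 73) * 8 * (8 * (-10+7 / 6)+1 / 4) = -13028210 / 1971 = -6609.95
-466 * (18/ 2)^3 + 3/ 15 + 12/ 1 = -1698509/ 5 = -339701.80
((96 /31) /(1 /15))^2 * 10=20736000 /961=21577.52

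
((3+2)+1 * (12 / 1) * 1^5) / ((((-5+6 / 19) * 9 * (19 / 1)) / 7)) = -119 / 801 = -0.15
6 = 6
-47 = -47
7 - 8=-1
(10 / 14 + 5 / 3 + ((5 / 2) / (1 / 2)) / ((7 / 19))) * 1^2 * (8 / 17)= 2680 / 357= 7.51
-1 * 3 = -3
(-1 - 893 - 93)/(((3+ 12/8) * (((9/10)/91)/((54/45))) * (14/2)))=-34216/9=-3801.78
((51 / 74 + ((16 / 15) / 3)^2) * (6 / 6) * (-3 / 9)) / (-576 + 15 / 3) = 122219 / 256693050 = 0.00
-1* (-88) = 88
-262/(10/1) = -131/5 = -26.20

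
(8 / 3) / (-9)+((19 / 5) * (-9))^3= -135006697 / 3375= -40001.98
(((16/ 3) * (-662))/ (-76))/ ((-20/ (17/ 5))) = -7.90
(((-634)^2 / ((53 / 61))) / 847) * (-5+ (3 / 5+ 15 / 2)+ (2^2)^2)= 2341594678 / 224455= 10432.36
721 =721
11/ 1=11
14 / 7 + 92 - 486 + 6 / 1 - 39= -425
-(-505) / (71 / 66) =33330 / 71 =469.44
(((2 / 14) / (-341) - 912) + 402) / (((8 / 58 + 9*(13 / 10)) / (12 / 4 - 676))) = 237594298070 / 8194571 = 28994.11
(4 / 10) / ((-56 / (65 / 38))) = -13 / 1064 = -0.01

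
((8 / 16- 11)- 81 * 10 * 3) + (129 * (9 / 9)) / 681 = -1107901 / 454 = -2440.31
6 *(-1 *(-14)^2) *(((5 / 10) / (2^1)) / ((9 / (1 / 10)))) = -49 / 15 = -3.27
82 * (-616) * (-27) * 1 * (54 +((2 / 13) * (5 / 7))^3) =7928461065888 / 107653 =73648305.81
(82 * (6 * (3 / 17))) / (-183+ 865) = 738 / 5797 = 0.13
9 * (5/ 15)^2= 1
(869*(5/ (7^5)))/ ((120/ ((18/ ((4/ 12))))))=7821/ 67228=0.12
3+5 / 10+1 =9 / 2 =4.50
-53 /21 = -2.52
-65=-65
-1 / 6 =-0.17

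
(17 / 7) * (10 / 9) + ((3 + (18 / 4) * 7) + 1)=4813 / 126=38.20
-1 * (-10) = 10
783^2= 613089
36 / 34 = 18 / 17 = 1.06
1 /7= 0.14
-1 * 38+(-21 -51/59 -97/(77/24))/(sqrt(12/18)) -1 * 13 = -118341 * sqrt(6)/4543 -51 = -114.81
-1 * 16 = -16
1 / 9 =0.11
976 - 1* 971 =5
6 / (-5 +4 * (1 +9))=0.17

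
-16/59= -0.27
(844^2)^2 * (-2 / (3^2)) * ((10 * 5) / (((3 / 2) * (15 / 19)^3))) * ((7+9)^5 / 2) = -14597903687057309433856 / 3645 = -4004911848301045112.17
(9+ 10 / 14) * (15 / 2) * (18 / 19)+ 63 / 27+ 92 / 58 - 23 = 577880 / 11571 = 49.94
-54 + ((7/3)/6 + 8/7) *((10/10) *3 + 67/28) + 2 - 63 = -376577/3528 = -106.74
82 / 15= 5.47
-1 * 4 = -4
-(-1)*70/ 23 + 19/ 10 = 1137/ 230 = 4.94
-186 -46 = -232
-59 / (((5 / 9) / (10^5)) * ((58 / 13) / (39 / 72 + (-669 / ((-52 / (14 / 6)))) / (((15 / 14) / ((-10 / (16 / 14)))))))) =16885800000 / 29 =582268965.52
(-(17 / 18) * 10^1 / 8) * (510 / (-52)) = 7225 / 624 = 11.58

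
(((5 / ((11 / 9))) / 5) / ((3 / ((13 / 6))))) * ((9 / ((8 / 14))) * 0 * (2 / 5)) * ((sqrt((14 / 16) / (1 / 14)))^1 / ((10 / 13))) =0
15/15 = 1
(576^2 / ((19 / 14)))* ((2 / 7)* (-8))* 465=-4936826880 / 19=-259832993.68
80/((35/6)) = 13.71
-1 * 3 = -3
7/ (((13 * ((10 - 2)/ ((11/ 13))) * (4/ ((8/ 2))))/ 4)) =0.23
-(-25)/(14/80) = 1000/7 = 142.86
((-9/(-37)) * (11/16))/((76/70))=3465/22496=0.15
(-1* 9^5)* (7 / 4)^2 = -2893401 / 16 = -180837.56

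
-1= -1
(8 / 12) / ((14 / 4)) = 4 / 21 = 0.19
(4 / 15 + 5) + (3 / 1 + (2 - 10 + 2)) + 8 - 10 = 4 / 15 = 0.27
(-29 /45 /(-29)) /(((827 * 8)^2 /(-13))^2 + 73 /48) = 2704 /1379477059459338975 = 0.00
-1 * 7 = -7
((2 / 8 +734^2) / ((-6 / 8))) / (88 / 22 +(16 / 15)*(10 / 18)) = -19395225 / 124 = -156413.10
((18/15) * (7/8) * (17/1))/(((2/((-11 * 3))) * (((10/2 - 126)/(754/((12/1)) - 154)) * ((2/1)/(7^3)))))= -38057.21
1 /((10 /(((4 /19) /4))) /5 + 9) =1 /47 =0.02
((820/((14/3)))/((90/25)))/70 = 205/294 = 0.70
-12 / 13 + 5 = 53 / 13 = 4.08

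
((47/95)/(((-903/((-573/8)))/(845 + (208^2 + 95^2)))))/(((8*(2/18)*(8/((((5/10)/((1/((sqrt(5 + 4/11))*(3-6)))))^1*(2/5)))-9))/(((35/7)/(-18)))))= 1139753072061/9300832576-3577379385*sqrt(649)/1162604072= 44.15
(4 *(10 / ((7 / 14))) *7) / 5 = 112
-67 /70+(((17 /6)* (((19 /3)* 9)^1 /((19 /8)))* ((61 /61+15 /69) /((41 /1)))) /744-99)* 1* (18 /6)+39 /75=-3043159699 /10231550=-297.43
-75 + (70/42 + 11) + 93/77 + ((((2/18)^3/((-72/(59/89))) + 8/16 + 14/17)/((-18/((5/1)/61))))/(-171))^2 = -61.13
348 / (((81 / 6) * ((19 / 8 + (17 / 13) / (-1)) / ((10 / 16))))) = 15080 / 999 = 15.10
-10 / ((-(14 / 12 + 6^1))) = 60 / 43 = 1.40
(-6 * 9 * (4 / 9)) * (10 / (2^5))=-7.50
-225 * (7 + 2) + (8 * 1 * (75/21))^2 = -59225/49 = -1208.67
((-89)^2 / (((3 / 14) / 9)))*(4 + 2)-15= 1996077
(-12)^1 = -12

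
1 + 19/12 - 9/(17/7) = -229/204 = -1.12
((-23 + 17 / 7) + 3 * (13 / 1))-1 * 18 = 3 / 7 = 0.43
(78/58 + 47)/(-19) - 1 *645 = -356797/551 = -647.54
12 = 12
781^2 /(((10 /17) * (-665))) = -10369337 /6650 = -1559.30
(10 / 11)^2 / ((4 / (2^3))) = 200 / 121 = 1.65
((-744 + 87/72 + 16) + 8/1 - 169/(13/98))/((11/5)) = -239135/264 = -905.81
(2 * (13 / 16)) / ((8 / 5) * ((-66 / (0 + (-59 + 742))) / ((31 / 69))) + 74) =0.02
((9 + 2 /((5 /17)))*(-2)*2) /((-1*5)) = 316 /25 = 12.64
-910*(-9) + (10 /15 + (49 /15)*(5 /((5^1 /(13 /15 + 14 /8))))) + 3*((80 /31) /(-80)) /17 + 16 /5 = 3890402471 /474300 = 8202.41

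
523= 523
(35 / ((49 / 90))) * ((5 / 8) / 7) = 1125 / 196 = 5.74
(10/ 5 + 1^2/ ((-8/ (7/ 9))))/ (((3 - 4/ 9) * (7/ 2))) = 137/ 644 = 0.21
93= 93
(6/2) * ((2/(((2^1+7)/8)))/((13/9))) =48/13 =3.69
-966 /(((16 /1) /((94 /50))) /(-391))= 8876091 /200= 44380.46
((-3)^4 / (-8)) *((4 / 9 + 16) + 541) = -45153 / 8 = -5644.12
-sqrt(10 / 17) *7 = -7 *sqrt(170) / 17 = -5.37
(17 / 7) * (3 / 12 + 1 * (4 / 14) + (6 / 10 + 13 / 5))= 8891 / 980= 9.07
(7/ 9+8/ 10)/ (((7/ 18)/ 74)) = 10508/ 35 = 300.23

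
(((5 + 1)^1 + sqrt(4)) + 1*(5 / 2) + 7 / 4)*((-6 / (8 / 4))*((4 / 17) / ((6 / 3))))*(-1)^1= 147 / 34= 4.32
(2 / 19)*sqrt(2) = 2*sqrt(2) / 19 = 0.15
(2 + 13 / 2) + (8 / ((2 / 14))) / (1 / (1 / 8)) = 31 / 2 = 15.50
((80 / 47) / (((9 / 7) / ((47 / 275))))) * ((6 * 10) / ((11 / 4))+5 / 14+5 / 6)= 17008 / 3267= 5.21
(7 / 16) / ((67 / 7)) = 49 / 1072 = 0.05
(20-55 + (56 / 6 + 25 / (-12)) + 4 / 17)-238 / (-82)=-68619 / 2788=-24.61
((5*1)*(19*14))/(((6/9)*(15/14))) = 1862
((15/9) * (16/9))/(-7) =-80/189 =-0.42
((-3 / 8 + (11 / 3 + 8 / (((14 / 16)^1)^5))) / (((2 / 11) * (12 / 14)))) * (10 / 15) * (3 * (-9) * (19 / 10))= -1592414681 / 384160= -4145.19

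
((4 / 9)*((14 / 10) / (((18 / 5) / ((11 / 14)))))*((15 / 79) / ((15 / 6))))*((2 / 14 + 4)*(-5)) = -3190 / 14931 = -0.21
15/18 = 5/6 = 0.83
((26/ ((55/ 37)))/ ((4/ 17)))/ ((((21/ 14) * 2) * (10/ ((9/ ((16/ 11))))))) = 24531/ 1600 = 15.33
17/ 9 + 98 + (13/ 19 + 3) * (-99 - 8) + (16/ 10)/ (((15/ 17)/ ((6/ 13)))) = -16310413/ 55575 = -293.48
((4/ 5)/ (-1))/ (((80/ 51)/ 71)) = -3621/ 100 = -36.21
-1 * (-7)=7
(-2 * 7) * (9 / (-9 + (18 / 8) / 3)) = 168 / 11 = 15.27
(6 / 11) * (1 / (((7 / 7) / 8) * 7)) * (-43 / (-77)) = 2064 / 5929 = 0.35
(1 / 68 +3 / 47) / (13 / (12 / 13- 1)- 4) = -251 / 552908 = -0.00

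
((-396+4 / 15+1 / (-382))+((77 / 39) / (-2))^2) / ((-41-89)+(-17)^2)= -2293650743 / 923824980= -2.48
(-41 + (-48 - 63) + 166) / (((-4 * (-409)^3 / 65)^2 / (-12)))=-88725 / 9362026017298082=-0.00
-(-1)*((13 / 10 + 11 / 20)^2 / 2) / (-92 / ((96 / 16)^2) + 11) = 12321 / 60800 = 0.20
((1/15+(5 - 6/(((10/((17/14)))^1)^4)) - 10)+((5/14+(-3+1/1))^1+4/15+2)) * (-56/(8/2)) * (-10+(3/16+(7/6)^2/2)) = -653310854207/1185408000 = -551.13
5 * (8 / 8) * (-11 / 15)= -11 / 3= -3.67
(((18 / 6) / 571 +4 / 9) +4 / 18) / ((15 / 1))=1151 / 25695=0.04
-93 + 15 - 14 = -92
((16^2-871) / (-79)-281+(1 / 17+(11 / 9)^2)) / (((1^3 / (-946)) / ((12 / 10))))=308391.31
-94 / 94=-1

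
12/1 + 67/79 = 1015/79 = 12.85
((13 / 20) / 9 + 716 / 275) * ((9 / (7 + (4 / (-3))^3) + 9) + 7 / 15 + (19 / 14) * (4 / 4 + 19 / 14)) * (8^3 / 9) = 82752797728 / 37209375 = 2223.98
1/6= 0.17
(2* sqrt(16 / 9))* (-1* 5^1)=-40 / 3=-13.33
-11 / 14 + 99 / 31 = 1045 / 434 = 2.41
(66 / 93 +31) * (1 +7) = 7864 / 31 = 253.68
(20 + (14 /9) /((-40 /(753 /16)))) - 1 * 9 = 8803 /960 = 9.17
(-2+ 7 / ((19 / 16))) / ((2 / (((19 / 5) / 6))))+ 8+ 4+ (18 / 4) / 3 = 14.73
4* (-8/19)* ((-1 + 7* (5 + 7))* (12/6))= -5312/19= -279.58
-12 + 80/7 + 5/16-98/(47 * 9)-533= -25274651/47376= -533.49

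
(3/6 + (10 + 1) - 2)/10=19/20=0.95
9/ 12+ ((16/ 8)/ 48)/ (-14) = 251/ 336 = 0.75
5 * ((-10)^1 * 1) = -50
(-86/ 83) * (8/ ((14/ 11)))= -3784/ 581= -6.51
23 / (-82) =-23 / 82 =-0.28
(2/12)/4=1/24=0.04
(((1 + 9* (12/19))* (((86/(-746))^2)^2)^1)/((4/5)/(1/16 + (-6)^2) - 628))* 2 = -1252631592395/333157084067600582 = -0.00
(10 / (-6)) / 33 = -5 / 99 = -0.05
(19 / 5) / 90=19 / 450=0.04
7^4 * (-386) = -926786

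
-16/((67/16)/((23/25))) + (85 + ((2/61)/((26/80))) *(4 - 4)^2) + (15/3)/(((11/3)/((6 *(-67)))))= -8598893/18425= -466.70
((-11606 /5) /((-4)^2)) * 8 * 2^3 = -46424 /5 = -9284.80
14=14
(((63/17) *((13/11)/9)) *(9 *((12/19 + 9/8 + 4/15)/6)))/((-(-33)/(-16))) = -419783/586245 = -0.72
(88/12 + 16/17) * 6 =844/17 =49.65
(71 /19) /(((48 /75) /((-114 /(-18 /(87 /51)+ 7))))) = 154425 /824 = 187.41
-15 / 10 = -3 / 2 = -1.50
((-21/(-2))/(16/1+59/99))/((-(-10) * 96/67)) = 46431/1051520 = 0.04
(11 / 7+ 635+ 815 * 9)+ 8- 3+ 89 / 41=2289899 / 287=7978.74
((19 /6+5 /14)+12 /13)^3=1789188344 /20346417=87.94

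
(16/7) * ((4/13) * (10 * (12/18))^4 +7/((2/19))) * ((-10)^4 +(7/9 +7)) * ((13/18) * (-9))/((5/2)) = -40103096.51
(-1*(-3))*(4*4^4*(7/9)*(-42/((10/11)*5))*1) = -551936/25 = -22077.44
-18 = -18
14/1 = 14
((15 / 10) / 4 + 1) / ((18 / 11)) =121 / 144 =0.84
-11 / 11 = -1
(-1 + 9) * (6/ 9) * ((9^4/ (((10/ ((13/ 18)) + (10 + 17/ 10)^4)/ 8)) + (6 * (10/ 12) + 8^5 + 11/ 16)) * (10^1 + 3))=615558805776473/ 270872597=2272503.06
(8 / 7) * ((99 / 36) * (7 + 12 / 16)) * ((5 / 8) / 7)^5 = 1065625 / 7710244864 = 0.00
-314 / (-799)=314 / 799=0.39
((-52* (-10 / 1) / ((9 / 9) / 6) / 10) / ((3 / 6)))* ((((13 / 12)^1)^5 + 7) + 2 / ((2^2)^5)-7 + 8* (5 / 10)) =17772391 / 5184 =3428.32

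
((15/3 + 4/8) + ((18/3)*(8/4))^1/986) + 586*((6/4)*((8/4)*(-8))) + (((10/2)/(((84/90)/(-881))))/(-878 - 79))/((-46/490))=-14111.02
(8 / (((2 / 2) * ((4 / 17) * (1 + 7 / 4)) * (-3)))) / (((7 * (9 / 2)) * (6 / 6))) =-272 / 2079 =-0.13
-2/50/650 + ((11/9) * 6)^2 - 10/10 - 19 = 4939991/146250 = 33.78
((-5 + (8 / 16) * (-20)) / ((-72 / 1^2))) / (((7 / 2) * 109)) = 5 / 9156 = 0.00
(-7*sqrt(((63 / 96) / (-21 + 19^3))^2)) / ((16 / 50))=-3675 / 1750528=-0.00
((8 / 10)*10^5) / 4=20000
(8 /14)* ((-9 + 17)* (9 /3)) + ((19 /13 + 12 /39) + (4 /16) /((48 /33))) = 91177 /5824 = 15.66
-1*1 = -1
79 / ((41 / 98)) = 7742 / 41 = 188.83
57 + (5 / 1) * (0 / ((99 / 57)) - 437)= -2128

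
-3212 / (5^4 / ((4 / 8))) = -1606 / 625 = -2.57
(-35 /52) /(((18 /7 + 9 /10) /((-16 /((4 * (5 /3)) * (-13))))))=-490 /13689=-0.04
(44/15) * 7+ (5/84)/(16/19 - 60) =3230967/157360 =20.53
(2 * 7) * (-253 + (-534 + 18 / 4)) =-10955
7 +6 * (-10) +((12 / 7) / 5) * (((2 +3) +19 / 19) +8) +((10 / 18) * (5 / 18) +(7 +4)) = -30007 / 810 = -37.05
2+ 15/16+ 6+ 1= 9.94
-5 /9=-0.56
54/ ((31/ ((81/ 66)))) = 729/ 341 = 2.14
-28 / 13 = -2.15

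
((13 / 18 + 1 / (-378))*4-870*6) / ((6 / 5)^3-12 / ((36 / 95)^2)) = 493018000 / 7733579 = 63.75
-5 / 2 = -2.50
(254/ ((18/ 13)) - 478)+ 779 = 4360/ 9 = 484.44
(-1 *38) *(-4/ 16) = 19/ 2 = 9.50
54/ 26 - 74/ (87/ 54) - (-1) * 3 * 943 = 1050000/ 377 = 2785.15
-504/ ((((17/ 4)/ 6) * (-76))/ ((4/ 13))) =12096/ 4199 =2.88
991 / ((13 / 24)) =23784 / 13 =1829.54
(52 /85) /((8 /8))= 52 /85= 0.61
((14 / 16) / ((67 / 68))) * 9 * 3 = 3213 / 134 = 23.98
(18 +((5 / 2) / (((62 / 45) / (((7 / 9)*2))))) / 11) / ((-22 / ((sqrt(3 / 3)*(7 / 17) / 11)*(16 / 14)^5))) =-101998592 / 1684150237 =-0.06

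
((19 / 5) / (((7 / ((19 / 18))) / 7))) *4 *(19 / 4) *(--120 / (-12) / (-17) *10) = 68590 / 153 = 448.30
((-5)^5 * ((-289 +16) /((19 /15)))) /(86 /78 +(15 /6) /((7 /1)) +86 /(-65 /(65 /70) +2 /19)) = 2319715125000 /789697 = 2937474.91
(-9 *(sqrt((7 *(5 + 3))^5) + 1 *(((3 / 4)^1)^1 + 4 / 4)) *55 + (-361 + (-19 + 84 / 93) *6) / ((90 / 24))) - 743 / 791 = -3104640 *sqrt(14) - 1460094347 / 1471260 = -11617491.60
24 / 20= 1.20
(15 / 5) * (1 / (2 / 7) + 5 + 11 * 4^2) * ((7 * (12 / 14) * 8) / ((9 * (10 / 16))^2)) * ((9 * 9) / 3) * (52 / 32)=921024 / 25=36840.96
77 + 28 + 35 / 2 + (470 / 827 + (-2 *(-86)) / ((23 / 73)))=25449389 / 38042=668.98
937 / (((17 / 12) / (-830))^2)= 92951899200 / 289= 321632869.20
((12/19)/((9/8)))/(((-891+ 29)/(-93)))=0.06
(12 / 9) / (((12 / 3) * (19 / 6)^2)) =12 / 361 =0.03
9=9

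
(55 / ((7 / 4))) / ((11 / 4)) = 80 / 7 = 11.43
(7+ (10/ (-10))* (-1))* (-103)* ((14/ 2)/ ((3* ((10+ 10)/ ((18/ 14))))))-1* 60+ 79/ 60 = -10937/ 60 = -182.28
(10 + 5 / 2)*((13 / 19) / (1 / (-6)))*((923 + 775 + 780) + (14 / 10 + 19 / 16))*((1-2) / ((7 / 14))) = 38697165 / 152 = 254586.61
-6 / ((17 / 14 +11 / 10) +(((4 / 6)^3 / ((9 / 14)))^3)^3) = -620405668375675076715030 / 239396386987128286126403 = -2.59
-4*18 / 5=-72 / 5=-14.40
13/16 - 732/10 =-72.39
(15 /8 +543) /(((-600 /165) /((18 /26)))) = -431541 /4160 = -103.74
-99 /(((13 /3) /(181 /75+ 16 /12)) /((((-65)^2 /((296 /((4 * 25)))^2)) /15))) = -15068625 /5476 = -2751.76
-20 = -20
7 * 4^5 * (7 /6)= 25088 /3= 8362.67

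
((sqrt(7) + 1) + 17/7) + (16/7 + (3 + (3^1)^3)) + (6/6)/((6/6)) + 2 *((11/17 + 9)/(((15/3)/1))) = sqrt(7) + 24141/595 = 43.22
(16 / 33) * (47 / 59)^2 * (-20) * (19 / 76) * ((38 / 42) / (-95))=0.01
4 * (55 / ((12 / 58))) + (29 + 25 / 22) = 72169 / 66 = 1093.47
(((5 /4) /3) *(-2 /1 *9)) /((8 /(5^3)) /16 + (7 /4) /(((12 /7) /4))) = -11250 /6131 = -1.83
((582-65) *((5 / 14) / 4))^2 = 6682225 / 3136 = 2130.81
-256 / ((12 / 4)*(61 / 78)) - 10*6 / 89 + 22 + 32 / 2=-389742 / 5429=-71.79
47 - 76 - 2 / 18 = -29.11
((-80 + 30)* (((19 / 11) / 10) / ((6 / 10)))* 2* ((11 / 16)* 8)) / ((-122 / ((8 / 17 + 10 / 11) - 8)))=-294025 / 34221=-8.59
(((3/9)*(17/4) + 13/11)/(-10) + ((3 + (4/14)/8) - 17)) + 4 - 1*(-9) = -11311/9240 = -1.22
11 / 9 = 1.22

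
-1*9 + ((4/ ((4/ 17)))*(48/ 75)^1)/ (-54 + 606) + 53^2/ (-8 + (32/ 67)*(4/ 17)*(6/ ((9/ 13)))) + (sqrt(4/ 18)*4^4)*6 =-16929066853/ 41413800 + 512*sqrt(2) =315.30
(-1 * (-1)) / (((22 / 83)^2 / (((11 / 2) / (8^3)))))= 6889 / 45056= 0.15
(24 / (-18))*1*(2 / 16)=-1 / 6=-0.17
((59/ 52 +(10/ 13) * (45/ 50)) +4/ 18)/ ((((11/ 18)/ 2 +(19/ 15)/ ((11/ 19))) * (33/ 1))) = 4795/ 192543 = 0.02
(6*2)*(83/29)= 996/29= 34.34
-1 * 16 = -16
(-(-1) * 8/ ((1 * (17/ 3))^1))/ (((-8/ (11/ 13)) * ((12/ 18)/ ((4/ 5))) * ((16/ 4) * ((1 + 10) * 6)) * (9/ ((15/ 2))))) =-1/ 1768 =-0.00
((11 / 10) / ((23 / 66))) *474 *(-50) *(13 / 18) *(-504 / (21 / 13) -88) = 21611652.17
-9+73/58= -7.74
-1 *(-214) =214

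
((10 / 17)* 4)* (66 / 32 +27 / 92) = 255 / 46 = 5.54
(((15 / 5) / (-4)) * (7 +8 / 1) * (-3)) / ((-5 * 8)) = -27 / 32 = -0.84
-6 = -6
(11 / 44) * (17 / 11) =17 / 44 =0.39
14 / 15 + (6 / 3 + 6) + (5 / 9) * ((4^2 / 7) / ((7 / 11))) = 24098 / 2205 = 10.93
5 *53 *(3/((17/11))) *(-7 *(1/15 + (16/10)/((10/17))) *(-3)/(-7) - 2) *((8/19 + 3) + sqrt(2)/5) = -5888883/323 - 452991 *sqrt(2)/425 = -19739.19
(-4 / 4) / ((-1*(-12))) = -1 / 12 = -0.08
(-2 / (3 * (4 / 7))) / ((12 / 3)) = -7 / 24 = -0.29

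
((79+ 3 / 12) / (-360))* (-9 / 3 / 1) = 317 / 480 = 0.66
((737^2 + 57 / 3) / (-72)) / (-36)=135797 / 648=209.56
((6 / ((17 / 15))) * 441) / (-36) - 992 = -35933 / 34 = -1056.85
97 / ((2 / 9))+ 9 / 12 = 1749 / 4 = 437.25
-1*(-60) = 60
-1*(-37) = 37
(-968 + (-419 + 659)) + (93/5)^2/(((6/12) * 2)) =-9551/25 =-382.04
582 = 582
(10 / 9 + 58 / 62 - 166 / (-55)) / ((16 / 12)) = 77719 / 20460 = 3.80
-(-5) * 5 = 25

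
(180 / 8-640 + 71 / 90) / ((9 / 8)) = -222016 / 405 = -548.19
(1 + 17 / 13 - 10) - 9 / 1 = -217 / 13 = -16.69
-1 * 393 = -393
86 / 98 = 43 / 49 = 0.88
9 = 9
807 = 807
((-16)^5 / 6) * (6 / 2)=-524288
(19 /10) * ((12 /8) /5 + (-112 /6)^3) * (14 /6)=-233558507 /8100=-28834.38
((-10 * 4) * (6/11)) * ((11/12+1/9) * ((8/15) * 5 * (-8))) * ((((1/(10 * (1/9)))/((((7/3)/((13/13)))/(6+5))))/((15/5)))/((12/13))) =15392/21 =732.95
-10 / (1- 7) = 5 / 3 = 1.67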